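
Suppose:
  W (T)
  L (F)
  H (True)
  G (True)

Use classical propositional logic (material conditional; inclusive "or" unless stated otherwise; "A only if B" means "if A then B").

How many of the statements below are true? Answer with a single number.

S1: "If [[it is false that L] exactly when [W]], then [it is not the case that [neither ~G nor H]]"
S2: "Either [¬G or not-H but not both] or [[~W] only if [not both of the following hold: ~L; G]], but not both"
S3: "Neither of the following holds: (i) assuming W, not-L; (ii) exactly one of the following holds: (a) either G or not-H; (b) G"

2

S1: Parsed as (¬L ↔ W) → ¬(¬G ↓ H)

¬L = ¬F = T
¬L ↔ W = T ↔ T = T
¬G = ¬T = F
¬G ↓ H = F ↓ T = F
¬(¬G ↓ H) = ¬F = T
(¬L ↔ W) → ¬(¬G ↓ H) = T → T = T
Thus S1 is true.

S2: Formalization: (¬G ⊕ ¬H) ⊕ (¬W → (¬L ↑ G))

¬G = ¬T = F
¬H = ¬T = F
¬G ⊕ ¬H = F ⊕ F = F
¬W = ¬T = F
¬L = ¬F = T
¬L ↑ G = T ↑ T = F
¬W → (¬L ↑ G) = F → F = T
(¬G ⊕ ¬H) ⊕ (¬W → (¬L ↑ G)) = F ⊕ T = T
Hence S2 is true.

S3: Parsed as (W → ¬L) ↓ ((G ∨ ¬H) ⊕ G)

¬L = ¬F = T
W → ¬L = T → T = T
¬H = ¬T = F
G ∨ ¬H = T ∨ F = T
(G ∨ ¬H) ⊕ G = T ⊕ T = F
(W → ¬L) ↓ ((G ∨ ¬H) ⊕ G) = T ↓ F = F
So S3 is false.

True statements: 2 (S1, S2).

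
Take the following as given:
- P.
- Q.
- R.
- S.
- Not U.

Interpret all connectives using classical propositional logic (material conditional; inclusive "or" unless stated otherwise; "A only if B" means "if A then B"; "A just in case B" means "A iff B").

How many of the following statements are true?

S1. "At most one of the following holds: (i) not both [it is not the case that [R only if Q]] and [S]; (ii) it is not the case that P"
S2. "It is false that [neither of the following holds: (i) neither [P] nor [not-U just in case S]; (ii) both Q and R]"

2

S1: Formalization: (~(R -> Q) nand S) nand ~P

R -> Q = T -> T = T
~(R -> Q) = ~T = F
~(R -> Q) nand S = F nand T = T
~P = ~T = F
(~(R -> Q) nand S) nand ~P = T nand F = T
So S1 is true.

S2: Formalization: ~((P nor (~U <-> S)) nor (Q & R))

~U = ~F = T
~U <-> S = T <-> T = T
P nor (~U <-> S) = T nor T = F
Q & R = T & T = T
(P nor (~U <-> S)) nor (Q & R) = F nor T = F
~((P nor (~U <-> S)) nor (Q & R)) = ~F = T
Hence S2 is true.

Count: 2.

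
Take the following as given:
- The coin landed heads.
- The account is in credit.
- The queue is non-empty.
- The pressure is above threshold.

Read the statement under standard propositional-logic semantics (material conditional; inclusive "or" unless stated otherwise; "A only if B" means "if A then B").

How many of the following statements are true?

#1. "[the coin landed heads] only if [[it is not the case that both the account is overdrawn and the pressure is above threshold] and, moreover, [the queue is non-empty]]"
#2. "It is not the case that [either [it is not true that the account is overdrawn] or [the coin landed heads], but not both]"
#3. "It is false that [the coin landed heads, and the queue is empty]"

3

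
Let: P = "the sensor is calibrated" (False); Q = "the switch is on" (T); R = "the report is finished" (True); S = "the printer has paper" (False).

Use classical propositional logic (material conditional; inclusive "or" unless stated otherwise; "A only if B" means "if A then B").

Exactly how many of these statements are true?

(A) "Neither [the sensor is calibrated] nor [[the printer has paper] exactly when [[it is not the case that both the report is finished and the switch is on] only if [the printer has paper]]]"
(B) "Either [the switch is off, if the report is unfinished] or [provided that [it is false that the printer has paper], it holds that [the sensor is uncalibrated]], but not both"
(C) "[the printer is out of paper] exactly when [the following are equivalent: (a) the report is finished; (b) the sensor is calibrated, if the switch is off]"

2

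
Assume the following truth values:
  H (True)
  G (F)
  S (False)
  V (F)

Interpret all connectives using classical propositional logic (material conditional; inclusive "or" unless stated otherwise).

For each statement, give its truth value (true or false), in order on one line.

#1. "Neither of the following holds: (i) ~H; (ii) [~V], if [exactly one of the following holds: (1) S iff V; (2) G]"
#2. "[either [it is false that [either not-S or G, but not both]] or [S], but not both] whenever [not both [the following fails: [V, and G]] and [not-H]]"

#1 false; #2 false

#1: In symbols: not H nor (((S iff V) xor G) -> not V)

not H = not True = False
S iff V = False iff False = True
(S iff V) xor G = True xor False = True
not V = not False = True
((S iff V) xor G) -> not V = True -> True = True
not H nor (((S iff V) xor G) -> not V) = False nor True = False
So #1 is false.

#2: Formalization: (not (V and G) nand not H) -> (not (not S xor G) xor S)

V and G = False and False = False
not (V and G) = not False = True
not H = not True = False
not (V and G) nand not H = True nand False = True
not S = not False = True
not S xor G = True xor False = True
not (not S xor G) = not True = False
not (not S xor G) xor S = False xor False = False
(not (V and G) nand not H) -> (not (not S xor G) xor S) = True -> False = False
Thus #2 is false.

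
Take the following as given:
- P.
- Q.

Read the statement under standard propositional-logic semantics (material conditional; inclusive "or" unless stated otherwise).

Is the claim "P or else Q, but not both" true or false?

The statement is false.

Formalization: P ⊕ Q

P ⊕ Q = T ⊕ T = F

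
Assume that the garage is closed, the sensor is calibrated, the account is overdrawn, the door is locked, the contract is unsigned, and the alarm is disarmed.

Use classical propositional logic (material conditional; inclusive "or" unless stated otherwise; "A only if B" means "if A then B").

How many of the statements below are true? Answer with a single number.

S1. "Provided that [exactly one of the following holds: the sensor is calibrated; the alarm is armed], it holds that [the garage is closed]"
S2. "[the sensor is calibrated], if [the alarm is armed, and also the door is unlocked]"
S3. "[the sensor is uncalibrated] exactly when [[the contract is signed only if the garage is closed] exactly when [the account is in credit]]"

3

Let L = "the sensor is calibrated" (T), D = "the alarm is armed" (F), W = "the garage is closed" (T), P = "the door is locked" (T), U = "the contract is signed" (F), V = "the account is overdrawn" (T).

S1: In symbols: (L ⊕ D) → W

L ⊕ D = T ⊕ F = T
(L ⊕ D) → W = T → T = T
So S1 is true.

S2: Parsed as (D ∧ ¬P) → L

¬P = ¬T = F
D ∧ ¬P = F ∧ F = F
(D ∧ ¬P) → L = F → T = T
Hence S2 is true.

S3: Parsed as ¬L ↔ ((U → W) ↔ ¬V)

¬L = ¬T = F
U → W = F → T = T
¬V = ¬T = F
(U → W) ↔ ¬V = T ↔ F = F
¬L ↔ ((U → W) ↔ ¬V) = F ↔ F = T
Hence S3 is true.

True statements: 3.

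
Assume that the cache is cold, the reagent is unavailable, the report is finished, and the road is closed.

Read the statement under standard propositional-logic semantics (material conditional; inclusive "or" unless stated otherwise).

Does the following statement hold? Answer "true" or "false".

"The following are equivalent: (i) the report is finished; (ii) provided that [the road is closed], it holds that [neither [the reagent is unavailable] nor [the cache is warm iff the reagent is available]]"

Let R = "the report is finished" (T), S = "the road is closed" (T), Q = "the reagent is available" (F), P = "the cache is warm" (F).
Parsed as R ↔ (S → (¬Q ↓ (P ↔ Q)))

¬Q = ¬F = T
P ↔ Q = F ↔ F = T
¬Q ↓ (P ↔ Q) = T ↓ T = F
S → (¬Q ↓ (P ↔ Q)) = T → F = F
R ↔ (S → (¬Q ↓ (P ↔ Q))) = T ↔ F = F

false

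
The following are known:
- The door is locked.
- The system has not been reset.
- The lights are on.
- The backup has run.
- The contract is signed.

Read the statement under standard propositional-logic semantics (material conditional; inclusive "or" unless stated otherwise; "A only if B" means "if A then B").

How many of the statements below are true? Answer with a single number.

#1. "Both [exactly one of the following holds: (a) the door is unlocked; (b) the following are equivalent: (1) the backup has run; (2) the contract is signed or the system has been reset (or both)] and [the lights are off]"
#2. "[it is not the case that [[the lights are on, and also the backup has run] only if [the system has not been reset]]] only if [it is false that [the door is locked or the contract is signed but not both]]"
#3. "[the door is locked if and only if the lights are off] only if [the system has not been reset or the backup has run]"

Let W = "the door is locked" (True), K = "the backup has run" (True), L = "the contract is signed" (True), H = "the system has been reset" (False), D = "the lights are on" (True).

#1: This is (not W xor (K iff (L or H))) and not D.

not W = not True = False
L or H = True or False = True
K iff (L or H) = True iff True = True
not W xor (K iff (L or H)) = False xor True = True
not D = not True = False
(not W xor (K iff (L or H))) and not D = True and False = False
Thus #1 is false.

#2: Parsed as not ((D and K) -> not H) -> not (W xor L)

D and K = True and True = True
not H = not False = True
(D and K) -> not H = True -> True = True
not ((D and K) -> not H) = not True = False
W xor L = True xor True = False
not (W xor L) = not False = True
not ((D and K) -> not H) -> not (W xor L) = False -> True = True
Thus #2 is true.

#3: This is (W iff not D) -> (not H or K).

not D = not True = False
W iff not D = True iff False = False
not H = not False = True
not H or K = True or True = True
(W iff not D) -> (not H or K) = False -> True = True
Thus #3 is true.

Count: 2.

2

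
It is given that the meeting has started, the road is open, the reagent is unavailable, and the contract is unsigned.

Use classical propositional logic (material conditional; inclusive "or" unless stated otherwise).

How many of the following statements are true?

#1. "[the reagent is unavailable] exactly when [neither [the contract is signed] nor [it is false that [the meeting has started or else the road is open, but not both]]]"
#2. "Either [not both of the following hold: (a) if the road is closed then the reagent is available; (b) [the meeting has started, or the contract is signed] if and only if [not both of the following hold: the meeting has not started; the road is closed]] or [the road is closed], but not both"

0

Let R = "the reagent is available" (F), S = "the contract is signed" (F), P = "the meeting has started" (T), Q = "the road is closed" (F).

#1: In symbols: ¬R ↔ (S ↓ ¬(P ⊕ ¬Q))

¬R = ¬F = T
¬Q = ¬F = T
P ⊕ ¬Q = T ⊕ T = F
¬(P ⊕ ¬Q) = ¬F = T
S ↓ ¬(P ⊕ ¬Q) = F ↓ T = F
¬R ↔ (S ↓ ¬(P ⊕ ¬Q)) = T ↔ F = F
Thus #1 is false.

#2: Parsed as ((Q → R) ↑ ((P ∨ S) ↔ (¬P ↑ Q))) ⊕ Q

Q → R = F → F = T
P ∨ S = T ∨ F = T
¬P = ¬T = F
¬P ↑ Q = F ↑ F = T
(P ∨ S) ↔ (¬P ↑ Q) = T ↔ T = T
(Q → R) ↑ ((P ∨ S) ↔ (¬P ↑ Q)) = T ↑ T = F
((Q → R) ↑ ((P ∨ S) ↔ (¬P ↑ Q))) ⊕ Q = F ⊕ F = F
Thus #2 is false.

0 of the 2 statements are true (none).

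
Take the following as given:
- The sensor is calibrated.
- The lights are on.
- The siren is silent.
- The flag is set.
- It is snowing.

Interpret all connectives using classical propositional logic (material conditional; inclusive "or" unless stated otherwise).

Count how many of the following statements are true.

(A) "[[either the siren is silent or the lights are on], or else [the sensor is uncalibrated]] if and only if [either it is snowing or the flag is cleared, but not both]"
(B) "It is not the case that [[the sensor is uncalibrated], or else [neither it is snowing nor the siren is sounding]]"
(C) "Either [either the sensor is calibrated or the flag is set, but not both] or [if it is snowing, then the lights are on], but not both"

3

Let H = "the siren is sounding" (F), K = "the lights are on" (T), U = "the sensor is calibrated" (T), D = "it is snowing" (T), L = "the flag is set" (T).

(A): Parsed as ((~H | K) | ~U) <-> (D xor ~L)

~H = ~F = T
~H | K = T | T = T
~U = ~T = F
(~H | K) | ~U = T | F = T
~L = ~T = F
D xor ~L = T xor F = T
((~H | K) | ~U) <-> (D xor ~L) = T <-> T = T
Thus (A) is true.

(B): Parsed as ~(~U | (D nor H))

~U = ~T = F
D nor H = T nor F = F
~U | (D nor H) = F | F = F
~(~U | (D nor H)) = ~F = T
So (B) is true.

(C): In symbols: (U xor L) xor (D -> K)

U xor L = T xor T = F
D -> K = T -> T = T
(U xor L) xor (D -> K) = F xor T = T
Thus (C) is true.

3 of the 3 statements are true.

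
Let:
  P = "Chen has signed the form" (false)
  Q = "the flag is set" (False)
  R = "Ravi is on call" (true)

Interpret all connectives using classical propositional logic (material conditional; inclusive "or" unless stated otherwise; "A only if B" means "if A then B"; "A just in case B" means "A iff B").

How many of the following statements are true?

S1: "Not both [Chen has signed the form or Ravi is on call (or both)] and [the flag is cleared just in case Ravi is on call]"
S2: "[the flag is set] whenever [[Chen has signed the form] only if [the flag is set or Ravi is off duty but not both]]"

S1: This is (P or R) nand (not Q iff R).

P or R = False or True = True
not Q = not False = True
not Q iff R = True iff True = True
(P or R) nand (not Q iff R) = True nand True = False
Thus S1 is false.

S2: In symbols: (P -> (Q xor not R)) -> Q

not R = not True = False
Q xor not R = False xor False = False
P -> (Q xor not R) = False -> False = True
(P -> (Q xor not R)) -> Q = True -> False = False
Thus S2 is false.

Count: 0.

0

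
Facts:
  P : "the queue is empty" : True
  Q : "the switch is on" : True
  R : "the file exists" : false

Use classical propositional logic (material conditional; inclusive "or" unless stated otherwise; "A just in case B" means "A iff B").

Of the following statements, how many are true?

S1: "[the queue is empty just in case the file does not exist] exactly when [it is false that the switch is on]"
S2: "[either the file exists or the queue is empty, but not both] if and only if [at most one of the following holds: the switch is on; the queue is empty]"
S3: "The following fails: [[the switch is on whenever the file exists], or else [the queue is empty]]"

S1: Parsed as (P iff not R) iff not Q

not R = not False = True
P iff not R = True iff True = True
not Q = not True = False
(P iff not R) iff not Q = True iff False = False
Thus S1 is false.

S2: Formalization: (R xor P) iff (Q nand P)

R xor P = False xor True = True
Q nand P = True nand True = False
(R xor P) iff (Q nand P) = True iff False = False
Thus S2 is false.

S3: Parsed as not ((R -> Q) or P)

R -> Q = False -> True = True
(R -> Q) or P = True or True = True
not ((R -> Q) or P) = not True = False
Hence S3 is false.

True statements: 0 (none).

0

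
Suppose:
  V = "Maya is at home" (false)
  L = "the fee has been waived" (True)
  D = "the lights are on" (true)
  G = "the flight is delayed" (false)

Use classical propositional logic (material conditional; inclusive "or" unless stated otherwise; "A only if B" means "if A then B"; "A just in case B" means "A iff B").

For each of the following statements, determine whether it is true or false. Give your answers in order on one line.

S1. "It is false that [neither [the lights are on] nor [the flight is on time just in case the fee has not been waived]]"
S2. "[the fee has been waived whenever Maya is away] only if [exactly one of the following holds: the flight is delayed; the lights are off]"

S1 True / S2 False

S1: In symbols: ~(D nor (~G <-> ~L))

~G = ~F = T
~L = ~T = F
~G <-> ~L = T <-> F = F
D nor (~G <-> ~L) = T nor F = F
~(D nor (~G <-> ~L)) = ~F = T
Hence S1 is true.

S2: This is (~V -> L) -> (G xor ~D).

~V = ~F = T
~V -> L = T -> T = T
~D = ~T = F
G xor ~D = F xor F = F
(~V -> L) -> (G xor ~D) = T -> F = F
Hence S2 is false.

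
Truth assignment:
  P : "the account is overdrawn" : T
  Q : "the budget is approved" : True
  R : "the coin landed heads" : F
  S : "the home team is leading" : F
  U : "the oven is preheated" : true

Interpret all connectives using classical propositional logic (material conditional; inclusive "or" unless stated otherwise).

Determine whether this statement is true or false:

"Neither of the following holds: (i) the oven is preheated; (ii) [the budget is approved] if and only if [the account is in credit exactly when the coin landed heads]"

Values: U=T, Q=T, P=T, R=F.
In symbols: U ↓ (Q ↔ (¬P ↔ R))

¬P = ¬T = F
¬P ↔ R = F ↔ F = T
Q ↔ (¬P ↔ R) = T ↔ T = T
U ↓ (Q ↔ (¬P ↔ R)) = T ↓ T = F

False.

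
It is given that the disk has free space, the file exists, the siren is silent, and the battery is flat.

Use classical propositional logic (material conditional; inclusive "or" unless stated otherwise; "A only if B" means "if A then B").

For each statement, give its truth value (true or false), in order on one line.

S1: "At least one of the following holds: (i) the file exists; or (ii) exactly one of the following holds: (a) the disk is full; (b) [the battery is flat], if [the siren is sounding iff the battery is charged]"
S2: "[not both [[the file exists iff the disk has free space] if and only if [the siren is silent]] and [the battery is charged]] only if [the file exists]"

S1 T, S2 T

Let K = "the file exists" (T), S = "the disk is full" (F), V = "the siren is sounding" (F), P = "the battery is charged" (F).

S1: Formalization: K | (S xor ((V <-> P) -> ~P))

V <-> P = F <-> F = T
~P = ~F = T
(V <-> P) -> ~P = T -> T = T
S xor ((V <-> P) -> ~P) = F xor T = T
K | (S xor ((V <-> P) -> ~P)) = T | T = T
Hence S1 is true.

S2: This is (((K <-> ~S) <-> ~V) nand P) -> K.

~S = ~F = T
K <-> ~S = T <-> T = T
~V = ~F = T
(K <-> ~S) <-> ~V = T <-> T = T
((K <-> ~S) <-> ~V) nand P = T nand F = T
(((K <-> ~S) <-> ~V) nand P) -> K = T -> T = T
Thus S2 is true.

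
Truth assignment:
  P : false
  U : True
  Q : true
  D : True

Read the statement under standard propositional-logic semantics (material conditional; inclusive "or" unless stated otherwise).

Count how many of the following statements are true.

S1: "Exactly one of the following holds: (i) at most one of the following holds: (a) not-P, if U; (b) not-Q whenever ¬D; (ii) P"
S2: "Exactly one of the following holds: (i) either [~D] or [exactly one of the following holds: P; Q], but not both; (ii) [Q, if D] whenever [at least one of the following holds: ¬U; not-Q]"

0

S1: Parsed as ((U -> ~P) nand (~D -> ~Q)) xor P

~P = ~F = T
U -> ~P = T -> T = T
~D = ~T = F
~Q = ~T = F
~D -> ~Q = F -> F = T
(U -> ~P) nand (~D -> ~Q) = T nand T = F
((U -> ~P) nand (~D -> ~Q)) xor P = F xor F = F
So S1 is false.

S2: Parsed as (~D xor (P xor Q)) xor ((~U | ~Q) -> (D -> Q))

~D = ~T = F
P xor Q = F xor T = T
~D xor (P xor Q) = F xor T = T
~U = ~T = F
~Q = ~T = F
~U | ~Q = F | F = F
D -> Q = T -> T = T
(~U | ~Q) -> (D -> Q) = F -> T = T
(~D xor (P xor Q)) xor ((~U | ~Q) -> (D -> Q)) = T xor T = F
Hence S2 is false.

Count: 0.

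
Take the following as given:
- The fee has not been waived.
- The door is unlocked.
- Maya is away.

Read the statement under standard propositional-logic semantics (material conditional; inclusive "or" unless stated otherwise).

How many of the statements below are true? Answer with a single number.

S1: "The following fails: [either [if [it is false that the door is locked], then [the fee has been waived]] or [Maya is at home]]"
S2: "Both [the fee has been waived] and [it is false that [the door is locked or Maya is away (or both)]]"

1

Let Q = "the door is locked" (False), P = "the fee has been waived" (False), R = "Maya is at home" (False).

S1: In symbols: not ((not Q -> P) or R)

not Q = not False = True
not Q -> P = True -> False = False
(not Q -> P) or R = False or False = False
not ((not Q -> P) or R) = not False = True
Hence S1 is true.

S2: In symbols: P and not (Q or not R)

not R = not False = True
Q or not R = False or True = True
not (Q or not R) = not True = False
P and not (Q or not R) = False and False = False
Hence S2 is false.

Count: 1.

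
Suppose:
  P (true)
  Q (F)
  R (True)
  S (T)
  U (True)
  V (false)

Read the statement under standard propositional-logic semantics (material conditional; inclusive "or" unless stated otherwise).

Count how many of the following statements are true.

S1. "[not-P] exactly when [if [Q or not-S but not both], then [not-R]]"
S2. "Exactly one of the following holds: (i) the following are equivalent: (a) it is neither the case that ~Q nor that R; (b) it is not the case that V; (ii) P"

S1: Parsed as ~P <-> ((Q xor ~S) -> ~R)

~P = ~T = F
~S = ~T = F
Q xor ~S = F xor F = F
~R = ~T = F
(Q xor ~S) -> ~R = F -> F = T
~P <-> ((Q xor ~S) -> ~R) = F <-> T = F
Thus S1 is false.

S2: Formalization: ((~Q nor R) <-> ~V) xor P

~Q = ~F = T
~Q nor R = T nor T = F
~V = ~F = T
(~Q nor R) <-> ~V = F <-> T = F
((~Q nor R) <-> ~V) xor P = F xor T = T
So S2 is true.

True statements: 1.

1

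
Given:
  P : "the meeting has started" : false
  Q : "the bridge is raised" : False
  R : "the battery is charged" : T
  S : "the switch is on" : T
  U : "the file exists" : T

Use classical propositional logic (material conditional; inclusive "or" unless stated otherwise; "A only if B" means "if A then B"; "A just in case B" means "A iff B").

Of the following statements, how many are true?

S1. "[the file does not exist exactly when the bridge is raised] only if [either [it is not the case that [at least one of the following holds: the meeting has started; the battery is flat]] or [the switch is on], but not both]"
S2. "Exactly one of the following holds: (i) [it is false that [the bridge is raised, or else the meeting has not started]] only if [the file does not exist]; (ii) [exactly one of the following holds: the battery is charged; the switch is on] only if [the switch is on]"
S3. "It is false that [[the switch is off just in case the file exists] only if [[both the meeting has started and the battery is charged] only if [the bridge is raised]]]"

0

S1: This is (not U iff Q) -> (not (P or not R) xor S).

not U = not True = False
not U iff Q = False iff False = True
not R = not True = False
P or not R = False or False = False
not (P or not R) = not False = True
not (P or not R) xor S = True xor True = False
(not U iff Q) -> (not (P or not R) xor S) = True -> False = False
Hence S1 is false.

S2: Parsed as (not (Q or not P) -> not U) xor ((R xor S) -> S)

not P = not False = True
Q or not P = False or True = True
not (Q or not P) = not True = False
not U = not True = False
not (Q or not P) -> not U = False -> False = True
R xor S = True xor True = False
(R xor S) -> S = False -> True = True
(not (Q or not P) -> not U) xor ((R xor S) -> S) = True xor True = False
Hence S2 is false.

S3: Parsed as not ((not S iff U) -> ((P and R) -> Q))

not S = not True = False
not S iff U = False iff True = False
P and R = False and True = False
(P and R) -> Q = False -> False = True
(not S iff U) -> ((P and R) -> Q) = False -> True = True
not ((not S iff U) -> ((P and R) -> Q)) = not True = False
Hence S3 is false.

0 of the 3 statements are true (none).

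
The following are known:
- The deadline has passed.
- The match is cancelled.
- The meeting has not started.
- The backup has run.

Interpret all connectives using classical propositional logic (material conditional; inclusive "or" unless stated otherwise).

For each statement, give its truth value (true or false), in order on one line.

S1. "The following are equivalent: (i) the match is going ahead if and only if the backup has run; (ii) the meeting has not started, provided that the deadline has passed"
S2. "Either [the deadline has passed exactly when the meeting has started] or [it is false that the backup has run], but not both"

S1 F; S2 F

Let V = "the match is cancelled" (T), D = "the backup has run" (T), P = "the deadline has passed" (T), M = "the meeting has started" (F).

S1: Parsed as (~V <-> D) <-> (P -> ~M)

~V = ~T = F
~V <-> D = F <-> T = F
~M = ~F = T
P -> ~M = T -> T = T
(~V <-> D) <-> (P -> ~M) = F <-> T = F
Thus S1 is false.

S2: This is (P <-> M) xor ~D.

P <-> M = T <-> F = F
~D = ~T = F
(P <-> M) xor ~D = F xor F = F
Thus S2 is false.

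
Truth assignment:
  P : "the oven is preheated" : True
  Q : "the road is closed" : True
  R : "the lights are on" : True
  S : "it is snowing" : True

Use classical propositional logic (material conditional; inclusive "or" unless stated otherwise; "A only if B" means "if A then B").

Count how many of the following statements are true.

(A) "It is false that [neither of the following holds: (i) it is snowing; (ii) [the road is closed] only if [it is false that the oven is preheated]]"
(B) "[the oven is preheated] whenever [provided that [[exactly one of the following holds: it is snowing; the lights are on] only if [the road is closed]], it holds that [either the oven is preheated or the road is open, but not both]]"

(A): This is ¬(S ↓ (Q → ¬P)).

¬P = ¬T = F
Q → ¬P = T → F = F
S ↓ (Q → ¬P) = T ↓ F = F
¬(S ↓ (Q → ¬P)) = ¬F = T
So (A) is true.

(B): This is (((S ⊕ R) → Q) → (P ⊕ ¬Q)) → P.

S ⊕ R = T ⊕ T = F
(S ⊕ R) → Q = F → T = T
¬Q = ¬T = F
P ⊕ ¬Q = T ⊕ F = T
((S ⊕ R) → Q) → (P ⊕ ¬Q) = T → T = T
(((S ⊕ R) → Q) → (P ⊕ ¬Q)) → P = T → T = T
So (B) is true.

2 of the 2 statements are true.

2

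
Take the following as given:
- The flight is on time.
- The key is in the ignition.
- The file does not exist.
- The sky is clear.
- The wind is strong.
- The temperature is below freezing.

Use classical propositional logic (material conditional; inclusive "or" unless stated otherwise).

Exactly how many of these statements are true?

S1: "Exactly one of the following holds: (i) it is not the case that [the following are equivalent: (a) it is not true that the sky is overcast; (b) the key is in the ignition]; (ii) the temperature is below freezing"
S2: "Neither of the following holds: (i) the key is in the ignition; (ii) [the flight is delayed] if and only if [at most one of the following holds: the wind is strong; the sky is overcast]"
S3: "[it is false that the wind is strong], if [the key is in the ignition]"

1

Let W = "the sky is overcast" (F), L = "the key is in the ignition" (T), Q = "the temperature is below freezing" (T), U = "the flight is delayed" (F), N = "the wind is strong" (T).

S1: Formalization: ¬(¬W ↔ L) ⊕ Q

¬W = ¬F = T
¬W ↔ L = T ↔ T = T
¬(¬W ↔ L) = ¬T = F
¬(¬W ↔ L) ⊕ Q = F ⊕ T = T
Hence S1 is true.

S2: Formalization: L ↓ (U ↔ (N ↑ W))

N ↑ W = T ↑ F = T
U ↔ (N ↑ W) = F ↔ T = F
L ↓ (U ↔ (N ↑ W)) = T ↓ F = F
Hence S2 is false.

S3: This is L → ¬N.

¬N = ¬T = F
L → ¬N = T → F = F
Thus S3 is false.

True statements: 1 (S1).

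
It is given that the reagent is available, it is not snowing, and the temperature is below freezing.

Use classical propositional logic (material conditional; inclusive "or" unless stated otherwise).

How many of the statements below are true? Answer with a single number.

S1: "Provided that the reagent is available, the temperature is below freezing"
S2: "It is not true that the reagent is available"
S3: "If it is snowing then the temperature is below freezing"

2

Let P = "the reagent is available" (True), R = "the temperature is below freezing" (True), Q = "it is snowing" (False).

S1: In symbols: P -> R

P -> R = True -> True = True
Thus S1 is true.

S2: In symbols: not P

not P = not True = False
So S2 is false.

S3: This is Q -> R.

Q -> R = False -> True = True
Thus S3 is true.

Count: 2.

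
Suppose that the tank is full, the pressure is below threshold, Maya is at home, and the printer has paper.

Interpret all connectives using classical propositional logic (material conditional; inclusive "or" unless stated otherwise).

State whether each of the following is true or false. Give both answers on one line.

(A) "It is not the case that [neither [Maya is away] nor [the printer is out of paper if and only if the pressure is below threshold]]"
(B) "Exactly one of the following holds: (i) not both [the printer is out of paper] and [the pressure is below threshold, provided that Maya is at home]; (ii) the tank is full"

(A) false, (B) false

Let H = "Maya is at home" (True), K = "the printer has paper" (True), U = "the pressure is above threshold" (False), Q = "the tank is full" (True).

(A): In symbols: not (not H nor (not K iff not U))

not H = not True = False
not K = not True = False
not U = not False = True
not K iff not U = False iff True = False
not H nor (not K iff not U) = False nor False = True
not (not H nor (not K iff not U)) = not True = False
Hence (A) is false.

(B): Formalization: (not K nand (H -> not U)) xor Q

not K = not True = False
not U = not False = True
H -> not U = True -> True = True
not K nand (H -> not U) = False nand True = True
(not K nand (H -> not U)) xor Q = True xor True = False
So (B) is false.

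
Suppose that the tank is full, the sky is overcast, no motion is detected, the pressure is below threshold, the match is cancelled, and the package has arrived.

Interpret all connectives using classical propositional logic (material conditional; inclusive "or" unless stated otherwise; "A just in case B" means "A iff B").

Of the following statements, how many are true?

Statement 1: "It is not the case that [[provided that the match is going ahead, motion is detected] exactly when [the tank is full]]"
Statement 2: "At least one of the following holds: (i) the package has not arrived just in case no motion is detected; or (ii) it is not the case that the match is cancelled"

0

Let P = "the match is cancelled" (True), H = "motion is detected" (False), G = "the tank is full" (True), K = "the package has arrived" (True).

Statement 1: In symbols: not ((not P -> H) iff G)

not P = not True = False
not P -> H = False -> False = True
(not P -> H) iff G = True iff True = True
not ((not P -> H) iff G) = not True = False
Hence Statement 1 is false.

Statement 2: Parsed as (not K iff not H) or not P

not K = not True = False
not H = not False = True
not K iff not H = False iff True = False
not P = not True = False
(not K iff not H) or not P = False or False = False
So Statement 2 is false.

True statements: 0 (none).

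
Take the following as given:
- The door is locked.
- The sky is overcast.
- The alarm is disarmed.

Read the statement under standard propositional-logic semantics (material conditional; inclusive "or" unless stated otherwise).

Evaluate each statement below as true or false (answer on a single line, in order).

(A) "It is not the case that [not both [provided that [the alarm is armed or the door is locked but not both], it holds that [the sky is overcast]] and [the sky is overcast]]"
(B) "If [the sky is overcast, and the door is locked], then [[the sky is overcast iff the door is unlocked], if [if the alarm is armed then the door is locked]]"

Let D = "the alarm is armed" (False), W = "the door is locked" (True), Q = "the sky is overcast" (True).

(A): This is not (((D xor W) -> Q) nand Q).

D xor W = False xor True = True
(D xor W) -> Q = True -> True = True
((D xor W) -> Q) nand Q = True nand True = False
not (((D xor W) -> Q) nand Q) = not False = True
Hence (A) is true.

(B): In symbols: (Q and W) -> ((D -> W) -> (Q iff not W))

Q and W = True and True = True
D -> W = False -> True = True
not W = not True = False
Q iff not W = True iff False = False
(D -> W) -> (Q iff not W) = True -> False = False
(Q and W) -> ((D -> W) -> (Q iff not W)) = True -> False = False
So (B) is false.

(A) True, (B) False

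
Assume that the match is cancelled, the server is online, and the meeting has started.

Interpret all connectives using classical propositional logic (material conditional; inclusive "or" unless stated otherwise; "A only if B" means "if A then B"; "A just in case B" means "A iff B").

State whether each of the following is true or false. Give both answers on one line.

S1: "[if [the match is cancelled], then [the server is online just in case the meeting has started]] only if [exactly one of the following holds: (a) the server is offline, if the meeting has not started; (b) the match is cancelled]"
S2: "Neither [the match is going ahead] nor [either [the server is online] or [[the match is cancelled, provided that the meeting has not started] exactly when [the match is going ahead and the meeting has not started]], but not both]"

S1 false, S2 false

Let P = "the match is cancelled" (T), Q = "the server is online" (T), R = "the meeting has started" (T).

S1: Parsed as (P -> (Q <-> R)) -> ((~R -> ~Q) xor P)

Q <-> R = T <-> T = T
P -> (Q <-> R) = T -> T = T
~R = ~T = F
~Q = ~T = F
~R -> ~Q = F -> F = T
(~R -> ~Q) xor P = T xor T = F
(P -> (Q <-> R)) -> ((~R -> ~Q) xor P) = T -> F = F
Thus S1 is false.

S2: Parsed as ~P nor (Q xor ((~R -> P) <-> (~P & ~R)))

~P = ~T = F
~R = ~T = F
~R -> P = F -> T = T
~P = ~T = F
~R = ~T = F
~P & ~R = F & F = F
(~R -> P) <-> (~P & ~R) = T <-> F = F
Q xor ((~R -> P) <-> (~P & ~R)) = T xor F = T
~P nor (Q xor ((~R -> P) <-> (~P & ~R))) = F nor T = F
Hence S2 is false.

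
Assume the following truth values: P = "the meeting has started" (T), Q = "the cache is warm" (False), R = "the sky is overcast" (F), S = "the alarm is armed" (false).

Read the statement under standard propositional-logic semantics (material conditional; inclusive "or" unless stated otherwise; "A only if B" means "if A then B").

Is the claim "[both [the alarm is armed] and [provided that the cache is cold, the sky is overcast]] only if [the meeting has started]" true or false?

This is (S & (~Q -> R)) -> P.

~Q = ~F = T
~Q -> R = T -> F = F
S & (~Q -> R) = F & F = F
(S & (~Q -> R)) -> P = F -> T = T

True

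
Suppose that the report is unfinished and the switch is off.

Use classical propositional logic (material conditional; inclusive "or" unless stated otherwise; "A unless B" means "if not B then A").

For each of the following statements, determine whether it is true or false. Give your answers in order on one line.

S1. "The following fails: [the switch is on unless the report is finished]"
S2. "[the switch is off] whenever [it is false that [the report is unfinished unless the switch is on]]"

Let Q = "the switch is on" (F), P = "the report is finished" (F).

S1: This is ¬(Q ∨ P).

Q ∨ P = F ∨ F = F
¬(Q ∨ P) = ¬F = T
Thus S1 is true.

S2: In symbols: ¬(¬P ∨ Q) → ¬Q

¬P = ¬F = T
¬P ∨ Q = T ∨ F = T
¬(¬P ∨ Q) = ¬T = F
¬Q = ¬F = T
¬(¬P ∨ Q) → ¬Q = F → T = T
Hence S2 is true.

S1 true; S2 true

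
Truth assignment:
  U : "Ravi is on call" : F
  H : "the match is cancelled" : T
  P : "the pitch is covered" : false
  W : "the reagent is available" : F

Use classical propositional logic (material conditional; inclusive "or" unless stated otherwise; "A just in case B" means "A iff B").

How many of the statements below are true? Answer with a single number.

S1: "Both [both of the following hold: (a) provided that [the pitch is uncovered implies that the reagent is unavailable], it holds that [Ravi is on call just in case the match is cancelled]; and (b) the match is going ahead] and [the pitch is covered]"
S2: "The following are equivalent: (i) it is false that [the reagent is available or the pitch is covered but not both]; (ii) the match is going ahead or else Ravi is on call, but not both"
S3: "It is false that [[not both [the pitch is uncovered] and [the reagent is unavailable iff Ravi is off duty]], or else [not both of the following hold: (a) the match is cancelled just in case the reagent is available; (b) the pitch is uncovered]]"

S1: Formalization: (((¬P → ¬W) → (U ↔ H)) ∧ ¬H) ∧ P

¬P = ¬F = T
¬W = ¬F = T
¬P → ¬W = T → T = T
U ↔ H = F ↔ T = F
(¬P → ¬W) → (U ↔ H) = T → F = F
¬H = ¬T = F
((¬P → ¬W) → (U ↔ H)) ∧ ¬H = F ∧ F = F
(((¬P → ¬W) → (U ↔ H)) ∧ ¬H) ∧ P = F ∧ F = F
So S1 is false.

S2: Formalization: ¬(W ⊕ P) ↔ (¬H ⊕ U)

W ⊕ P = F ⊕ F = F
¬(W ⊕ P) = ¬F = T
¬H = ¬T = F
¬H ⊕ U = F ⊕ F = F
¬(W ⊕ P) ↔ (¬H ⊕ U) = T ↔ F = F
So S2 is false.

S3: This is ¬((¬P ↑ (¬W ↔ ¬U)) ∨ ((H ↔ W) ↑ ¬P)).

¬P = ¬F = T
¬W = ¬F = T
¬U = ¬F = T
¬W ↔ ¬U = T ↔ T = T
¬P ↑ (¬W ↔ ¬U) = T ↑ T = F
H ↔ W = T ↔ F = F
¬P = ¬F = T
(H ↔ W) ↑ ¬P = F ↑ T = T
(¬P ↑ (¬W ↔ ¬U)) ∨ ((H ↔ W) ↑ ¬P) = F ∨ T = T
¬((¬P ↑ (¬W ↔ ¬U)) ∨ ((H ↔ W) ↑ ¬P)) = ¬T = F
Thus S3 is false.

True statements: 0 (none).

0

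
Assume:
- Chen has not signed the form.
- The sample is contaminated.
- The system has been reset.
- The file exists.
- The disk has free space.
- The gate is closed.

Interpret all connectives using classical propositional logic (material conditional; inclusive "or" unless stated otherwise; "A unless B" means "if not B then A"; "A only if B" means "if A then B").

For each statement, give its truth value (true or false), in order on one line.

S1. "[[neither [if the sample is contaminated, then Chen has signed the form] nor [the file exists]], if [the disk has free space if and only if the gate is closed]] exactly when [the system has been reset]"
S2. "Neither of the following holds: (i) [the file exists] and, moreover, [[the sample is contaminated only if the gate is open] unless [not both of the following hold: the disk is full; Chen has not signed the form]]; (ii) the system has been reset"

S1 False, S2 False

Let U = "the disk is full" (F), V = "the gate is open" (F), Q = "the sample is contaminated" (T), P = "Chen has signed the form" (F), S = "the file exists" (T), R = "the system has been reset" (T).

S1: Parsed as ((¬U ↔ ¬V) → ((Q → P) ↓ S)) ↔ R

¬U = ¬F = T
¬V = ¬F = T
¬U ↔ ¬V = T ↔ T = T
Q → P = T → F = F
(Q → P) ↓ S = F ↓ T = F
(¬U ↔ ¬V) → ((Q → P) ↓ S) = T → F = F
((¬U ↔ ¬V) → ((Q → P) ↓ S)) ↔ R = F ↔ T = F
Thus S1 is false.

S2: Formalization: (S ∧ ((Q → V) ∨ (U ↑ ¬P))) ↓ R

Q → V = T → F = F
¬P = ¬F = T
U ↑ ¬P = F ↑ T = T
(Q → V) ∨ (U ↑ ¬P) = F ∨ T = T
S ∧ ((Q → V) ∨ (U ↑ ¬P)) = T ∧ T = T
(S ∧ ((Q → V) ∨ (U ↑ ¬P))) ↓ R = T ↓ T = F
Thus S2 is false.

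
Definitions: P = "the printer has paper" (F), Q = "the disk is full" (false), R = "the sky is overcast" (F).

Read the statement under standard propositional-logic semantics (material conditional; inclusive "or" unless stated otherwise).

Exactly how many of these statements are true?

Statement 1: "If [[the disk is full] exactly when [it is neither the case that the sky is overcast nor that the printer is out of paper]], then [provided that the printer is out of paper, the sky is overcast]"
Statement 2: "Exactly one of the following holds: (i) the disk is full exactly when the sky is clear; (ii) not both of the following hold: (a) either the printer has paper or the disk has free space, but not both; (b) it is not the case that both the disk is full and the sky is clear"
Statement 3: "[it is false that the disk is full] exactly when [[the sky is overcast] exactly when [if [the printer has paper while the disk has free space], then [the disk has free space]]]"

0

Statement 1: This is (Q ↔ (R ↓ ¬P)) → (¬P → R).

¬P = ¬F = T
R ↓ ¬P = F ↓ T = F
Q ↔ (R ↓ ¬P) = F ↔ F = T
¬P = ¬F = T
¬P → R = T → F = F
(Q ↔ (R ↓ ¬P)) → (¬P → R) = T → F = F
Hence Statement 1 is false.

Statement 2: Parsed as (Q ↔ ¬R) ⊕ ((P ⊕ ¬Q) ↑ (Q ↑ ¬R))

¬R = ¬F = T
Q ↔ ¬R = F ↔ T = F
¬Q = ¬F = T
P ⊕ ¬Q = F ⊕ T = T
¬R = ¬F = T
Q ↑ ¬R = F ↑ T = T
(P ⊕ ¬Q) ↑ (Q ↑ ¬R) = T ↑ T = F
(Q ↔ ¬R) ⊕ ((P ⊕ ¬Q) ↑ (Q ↑ ¬R)) = F ⊕ F = F
So Statement 2 is false.

Statement 3: Parsed as ¬Q ↔ (R ↔ ((P ∧ ¬Q) → ¬Q))

¬Q = ¬F = T
¬Q = ¬F = T
P ∧ ¬Q = F ∧ T = F
¬Q = ¬F = T
(P ∧ ¬Q) → ¬Q = F → T = T
R ↔ ((P ∧ ¬Q) → ¬Q) = F ↔ T = F
¬Q ↔ (R ↔ ((P ∧ ¬Q) → ¬Q)) = T ↔ F = F
Hence Statement 3 is false.

True statements: 0 (none).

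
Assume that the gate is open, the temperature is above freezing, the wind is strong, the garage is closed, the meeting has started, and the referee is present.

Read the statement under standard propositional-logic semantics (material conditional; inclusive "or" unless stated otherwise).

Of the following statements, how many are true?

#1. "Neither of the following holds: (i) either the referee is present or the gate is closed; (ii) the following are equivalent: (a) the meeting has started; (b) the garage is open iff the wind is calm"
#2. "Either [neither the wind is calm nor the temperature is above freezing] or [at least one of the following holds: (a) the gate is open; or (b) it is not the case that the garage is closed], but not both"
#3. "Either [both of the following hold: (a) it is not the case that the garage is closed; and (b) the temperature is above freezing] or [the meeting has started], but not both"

Let V = "the referee is present" (True), P = "the gate is open" (True), U = "the meeting has started" (True), S = "the garage is closed" (True), R = "the wind is strong" (True), Q = "the temperature is below freezing" (False).

#1: This is (V or not P) nor (U iff (not S iff not R)).

not P = not True = False
V or not P = True or False = True
not S = not True = False
not R = not True = False
not S iff not R = False iff False = True
U iff (not S iff not R) = True iff True = True
(V or not P) nor (U iff (not S iff not R)) = True nor True = False
Hence #1 is false.

#2: Parsed as (not R nor not Q) xor (P or not S)

not R = not True = False
not Q = not False = True
not R nor not Q = False nor True = False
not S = not True = False
P or not S = True or False = True
(not R nor not Q) xor (P or not S) = False xor True = True
Thus #2 is true.

#3: In symbols: (not S and not Q) xor U

not S = not True = False
not Q = not False = True
not S and not Q = False and True = False
(not S and not Q) xor U = False xor True = True
Thus #3 is true.

2 of the 3 statements are true (#2, #3).

2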